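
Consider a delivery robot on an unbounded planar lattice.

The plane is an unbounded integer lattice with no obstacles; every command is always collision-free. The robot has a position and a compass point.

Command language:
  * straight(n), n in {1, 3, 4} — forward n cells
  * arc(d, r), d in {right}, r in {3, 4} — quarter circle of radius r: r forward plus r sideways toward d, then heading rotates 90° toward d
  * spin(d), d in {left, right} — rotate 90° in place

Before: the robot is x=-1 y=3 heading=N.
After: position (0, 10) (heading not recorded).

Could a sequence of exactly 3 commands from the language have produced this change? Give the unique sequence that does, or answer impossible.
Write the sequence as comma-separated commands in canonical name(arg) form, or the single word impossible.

spin(left), arc(right, 3), arc(right, 4)

key: order matters: swapping spin(left) and arc(right, 4) lands elsewhere
start: x=-1 y=3 heading=N
step 1 (spin(left)): x=-1 y=3 heading=W
step 2 (arc(right, 3)): x=-4 y=6 heading=N
step 3 (arc(right, 4)): x=0 y=10 heading=E
no rival 3-sequence matches.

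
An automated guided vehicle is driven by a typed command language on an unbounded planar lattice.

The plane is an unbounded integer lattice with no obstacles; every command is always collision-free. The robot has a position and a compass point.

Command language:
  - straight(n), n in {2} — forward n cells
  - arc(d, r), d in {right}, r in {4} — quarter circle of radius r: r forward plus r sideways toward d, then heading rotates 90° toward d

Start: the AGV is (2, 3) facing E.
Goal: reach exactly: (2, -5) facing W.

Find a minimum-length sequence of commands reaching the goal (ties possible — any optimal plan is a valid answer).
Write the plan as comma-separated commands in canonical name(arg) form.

t0: (2, 3) facing E
1. arc(right, 4) → (6, -1) facing S
2. arc(right, 4) → (2, -5) facing W
minimal: 2 command(s), checked below 2.

arc(right, 4), arc(right, 4)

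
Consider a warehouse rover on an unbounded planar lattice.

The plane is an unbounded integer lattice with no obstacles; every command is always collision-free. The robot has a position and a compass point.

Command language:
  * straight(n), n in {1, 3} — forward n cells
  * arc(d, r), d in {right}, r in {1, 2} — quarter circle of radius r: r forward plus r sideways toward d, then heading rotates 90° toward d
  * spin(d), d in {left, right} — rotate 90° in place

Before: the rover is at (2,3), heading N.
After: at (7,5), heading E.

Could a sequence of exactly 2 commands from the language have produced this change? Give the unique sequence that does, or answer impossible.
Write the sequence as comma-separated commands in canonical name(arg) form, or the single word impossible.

key: cell and facing (now E) both changed — the 2 commands mix motion and turning
initial: at (2,3), heading N
[1] after arc(right, 2): at (4,5), heading E
[2] after straight(3): at (7,5), heading E
all 36 alternatives checked — unique.

arc(right, 2), straight(3)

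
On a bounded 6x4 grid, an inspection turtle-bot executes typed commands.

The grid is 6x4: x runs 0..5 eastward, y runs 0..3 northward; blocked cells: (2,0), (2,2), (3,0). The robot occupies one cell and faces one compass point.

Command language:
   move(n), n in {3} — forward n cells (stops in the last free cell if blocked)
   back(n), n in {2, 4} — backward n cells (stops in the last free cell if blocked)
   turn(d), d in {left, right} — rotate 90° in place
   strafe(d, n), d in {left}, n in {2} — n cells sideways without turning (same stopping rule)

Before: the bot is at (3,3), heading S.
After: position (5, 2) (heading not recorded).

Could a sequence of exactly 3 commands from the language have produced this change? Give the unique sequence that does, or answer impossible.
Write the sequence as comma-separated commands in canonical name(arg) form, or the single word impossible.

key: order matters: swapping strafe(left, 2) and back(2) lands elsewhere
t0: at (3,3), heading S
t=1 strafe(left, 2) ⇒ at (5,3), heading S
t=2 move(3) ⇒ at (5,0), heading S
t=3 back(2) ⇒ at (5,2), heading S
all 216 alternatives checked — unique.

strafe(left, 2), move(3), back(2)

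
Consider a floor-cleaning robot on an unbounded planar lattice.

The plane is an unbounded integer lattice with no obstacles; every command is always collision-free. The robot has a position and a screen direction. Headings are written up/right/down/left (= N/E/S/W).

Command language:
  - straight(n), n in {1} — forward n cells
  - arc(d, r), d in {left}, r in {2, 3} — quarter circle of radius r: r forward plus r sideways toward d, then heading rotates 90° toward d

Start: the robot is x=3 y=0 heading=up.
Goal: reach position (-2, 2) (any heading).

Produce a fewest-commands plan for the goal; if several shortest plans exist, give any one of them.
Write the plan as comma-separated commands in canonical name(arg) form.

start: x=3 y=0 heading=up
1. straight(1) → x=3 y=1 heading=up
2. arc(left, 3) → x=0 y=4 heading=left
3. arc(left, 2) → x=-2 y=2 heading=down
minimal: 3 command(s), checked below 3.

straight(1), arc(left, 3), arc(left, 2)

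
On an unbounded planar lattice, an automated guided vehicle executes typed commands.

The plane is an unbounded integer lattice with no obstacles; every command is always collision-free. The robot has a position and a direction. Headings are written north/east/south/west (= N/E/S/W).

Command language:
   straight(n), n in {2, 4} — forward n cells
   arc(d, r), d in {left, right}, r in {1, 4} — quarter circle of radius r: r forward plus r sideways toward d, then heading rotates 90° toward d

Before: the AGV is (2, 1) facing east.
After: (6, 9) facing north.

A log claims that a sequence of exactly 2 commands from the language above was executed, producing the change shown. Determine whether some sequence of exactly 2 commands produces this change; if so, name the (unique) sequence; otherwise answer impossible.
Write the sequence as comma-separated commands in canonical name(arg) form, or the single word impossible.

key: running straight(4) before arc(left, 4) would end elsewhere — order is forced
t0: (2, 1) facing east
[1] after arc(left, 4): (6, 5) facing north
[2] after straight(4): (6, 9) facing north
no other 2-command option fits: unique.

arc(left, 4), straight(4)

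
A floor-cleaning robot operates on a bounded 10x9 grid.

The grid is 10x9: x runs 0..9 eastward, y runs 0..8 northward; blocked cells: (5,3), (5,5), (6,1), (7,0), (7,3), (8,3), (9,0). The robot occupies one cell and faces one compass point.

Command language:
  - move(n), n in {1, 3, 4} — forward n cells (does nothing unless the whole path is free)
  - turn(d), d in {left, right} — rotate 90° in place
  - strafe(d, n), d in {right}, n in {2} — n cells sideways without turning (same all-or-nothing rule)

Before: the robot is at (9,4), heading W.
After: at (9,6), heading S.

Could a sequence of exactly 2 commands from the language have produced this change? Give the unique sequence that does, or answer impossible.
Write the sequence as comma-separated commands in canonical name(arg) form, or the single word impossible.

strafe(right, 2), turn(left)

key: position moved to (9,6) AND the heading swung to S — translation plus rotation needed
t0: at (9,4), heading W
t=1 strafe(right, 2) ⇒ at (9,6), heading W
t=2 turn(left) ⇒ at (9,6), heading S
all 36 alternatives checked — unique.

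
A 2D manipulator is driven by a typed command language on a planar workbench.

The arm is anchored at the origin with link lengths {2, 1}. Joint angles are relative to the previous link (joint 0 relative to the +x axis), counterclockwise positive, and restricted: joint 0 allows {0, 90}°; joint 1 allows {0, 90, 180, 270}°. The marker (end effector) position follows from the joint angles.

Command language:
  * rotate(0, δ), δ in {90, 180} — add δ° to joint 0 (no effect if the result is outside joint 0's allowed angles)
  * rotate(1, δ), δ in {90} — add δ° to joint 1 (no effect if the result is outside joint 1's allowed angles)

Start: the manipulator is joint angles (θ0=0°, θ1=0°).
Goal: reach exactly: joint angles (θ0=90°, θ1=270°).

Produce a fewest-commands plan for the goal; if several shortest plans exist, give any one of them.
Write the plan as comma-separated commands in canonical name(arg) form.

rotate(1, 90), rotate(1, 90), rotate(1, 90), rotate(0, 90)

initial: joint angles (θ0=0°, θ1=0°)
step 1 (rotate(1, 90)): joint angles (θ0=0°, θ1=90°)
step 2 (rotate(1, 90)): joint angles (θ0=0°, θ1=180°)
step 3 (rotate(1, 90)): joint angles (θ0=0°, θ1=270°)
step 4 (rotate(0, 90)): joint angles (θ0=90°, θ1=270°)
shorter routes all fall short; 4 is best.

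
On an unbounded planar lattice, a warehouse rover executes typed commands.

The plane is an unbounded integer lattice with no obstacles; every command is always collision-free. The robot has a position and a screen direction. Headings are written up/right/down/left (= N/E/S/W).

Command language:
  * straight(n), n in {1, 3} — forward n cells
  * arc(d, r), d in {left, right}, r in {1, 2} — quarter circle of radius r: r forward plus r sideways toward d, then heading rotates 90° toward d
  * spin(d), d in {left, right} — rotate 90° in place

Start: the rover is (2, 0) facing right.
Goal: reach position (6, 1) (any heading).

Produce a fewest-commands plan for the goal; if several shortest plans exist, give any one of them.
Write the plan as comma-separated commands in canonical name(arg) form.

from: (2, 0) facing right
step 1 (straight(3)): (5, 0) facing right
step 2 (arc(left, 1)): (6, 1) facing up
minimal: 2 command(s), checked below 2.

straight(3), arc(left, 1)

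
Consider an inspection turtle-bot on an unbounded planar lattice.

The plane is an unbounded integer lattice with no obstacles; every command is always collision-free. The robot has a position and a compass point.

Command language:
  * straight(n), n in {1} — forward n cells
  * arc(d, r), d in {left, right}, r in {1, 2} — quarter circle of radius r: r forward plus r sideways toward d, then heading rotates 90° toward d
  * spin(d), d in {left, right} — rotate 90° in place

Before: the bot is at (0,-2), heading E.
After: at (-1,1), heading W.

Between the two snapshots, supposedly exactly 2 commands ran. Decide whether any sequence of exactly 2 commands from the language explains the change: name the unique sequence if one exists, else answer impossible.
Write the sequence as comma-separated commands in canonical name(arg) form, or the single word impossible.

key: order matters: swapping arc(left, 1) and arc(left, 2) lands elsewhere
from: at (0,-2), heading E
1. arc(left, 1) → at (1,-1), heading N
2. arc(left, 2) → at (-1,1), heading W
no other 2-command option fits: unique.

arc(left, 1), arc(left, 2)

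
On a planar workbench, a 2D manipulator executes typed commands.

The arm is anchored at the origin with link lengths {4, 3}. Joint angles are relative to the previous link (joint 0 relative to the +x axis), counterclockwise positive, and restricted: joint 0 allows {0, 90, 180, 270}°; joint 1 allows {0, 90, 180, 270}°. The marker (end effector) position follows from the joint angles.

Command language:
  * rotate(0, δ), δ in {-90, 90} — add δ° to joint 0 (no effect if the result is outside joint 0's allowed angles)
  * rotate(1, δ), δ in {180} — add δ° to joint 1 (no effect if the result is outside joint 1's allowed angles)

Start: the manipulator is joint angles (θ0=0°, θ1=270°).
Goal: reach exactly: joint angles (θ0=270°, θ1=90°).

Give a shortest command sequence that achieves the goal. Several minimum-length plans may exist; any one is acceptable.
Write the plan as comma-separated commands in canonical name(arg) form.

initial: joint angles (θ0=0°, θ1=270°)
t=1 rotate(1, 180) ⇒ joint angles (θ0=0°, θ1=90°)
t=2 rotate(0, -90) ⇒ joint angles (θ0=270°, θ1=90°)
nothing shorter than 2 reaches the goal.

rotate(1, 180), rotate(0, -90)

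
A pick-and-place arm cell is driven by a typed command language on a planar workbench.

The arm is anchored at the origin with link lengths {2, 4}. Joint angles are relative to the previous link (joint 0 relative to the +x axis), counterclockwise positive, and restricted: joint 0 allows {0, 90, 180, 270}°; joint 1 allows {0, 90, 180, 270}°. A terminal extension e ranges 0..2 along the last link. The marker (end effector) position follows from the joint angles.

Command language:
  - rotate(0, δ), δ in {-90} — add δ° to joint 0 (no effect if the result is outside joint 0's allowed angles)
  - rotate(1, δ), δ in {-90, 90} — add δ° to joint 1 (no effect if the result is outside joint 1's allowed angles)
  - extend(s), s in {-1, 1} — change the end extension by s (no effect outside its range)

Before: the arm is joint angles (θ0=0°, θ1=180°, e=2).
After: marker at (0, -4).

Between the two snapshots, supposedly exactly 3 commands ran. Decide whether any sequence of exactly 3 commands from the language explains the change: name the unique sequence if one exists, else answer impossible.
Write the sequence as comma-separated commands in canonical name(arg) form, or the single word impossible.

begin: joint angles (θ0=0°, θ1=180°, e=2)
1. rotate(0, -90) → joint angles (θ0=270°, θ1=180°, e=2)
2. rotate(0, -90) → joint angles (θ0=180°, θ1=180°, e=2)
3. rotate(0, -90) → joint angles (θ0=90°, θ1=180°, e=2)
no other 3-command option fits: unique.

rotate(0, -90), rotate(0, -90), rotate(0, -90)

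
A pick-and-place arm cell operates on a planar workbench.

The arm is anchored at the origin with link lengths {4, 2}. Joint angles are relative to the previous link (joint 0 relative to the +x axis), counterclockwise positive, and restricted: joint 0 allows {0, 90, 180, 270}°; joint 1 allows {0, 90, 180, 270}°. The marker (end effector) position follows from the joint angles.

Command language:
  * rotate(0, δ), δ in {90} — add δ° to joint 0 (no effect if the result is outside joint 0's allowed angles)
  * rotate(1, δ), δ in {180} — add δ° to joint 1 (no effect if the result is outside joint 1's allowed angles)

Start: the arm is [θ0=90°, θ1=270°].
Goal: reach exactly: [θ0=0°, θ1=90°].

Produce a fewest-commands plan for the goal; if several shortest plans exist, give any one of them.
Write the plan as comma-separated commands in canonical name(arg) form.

start: [θ0=90°, θ1=270°]
1. rotate(0, 90) → [θ0=180°, θ1=270°]
2. rotate(0, 90) → [θ0=270°, θ1=270°]
3. rotate(0, 90) → [θ0=0°, θ1=270°]
4. rotate(1, 180) → [θ0=0°, θ1=90°]
no 3-step plan works, so 4 is optimal.

rotate(0, 90), rotate(0, 90), rotate(0, 90), rotate(1, 180)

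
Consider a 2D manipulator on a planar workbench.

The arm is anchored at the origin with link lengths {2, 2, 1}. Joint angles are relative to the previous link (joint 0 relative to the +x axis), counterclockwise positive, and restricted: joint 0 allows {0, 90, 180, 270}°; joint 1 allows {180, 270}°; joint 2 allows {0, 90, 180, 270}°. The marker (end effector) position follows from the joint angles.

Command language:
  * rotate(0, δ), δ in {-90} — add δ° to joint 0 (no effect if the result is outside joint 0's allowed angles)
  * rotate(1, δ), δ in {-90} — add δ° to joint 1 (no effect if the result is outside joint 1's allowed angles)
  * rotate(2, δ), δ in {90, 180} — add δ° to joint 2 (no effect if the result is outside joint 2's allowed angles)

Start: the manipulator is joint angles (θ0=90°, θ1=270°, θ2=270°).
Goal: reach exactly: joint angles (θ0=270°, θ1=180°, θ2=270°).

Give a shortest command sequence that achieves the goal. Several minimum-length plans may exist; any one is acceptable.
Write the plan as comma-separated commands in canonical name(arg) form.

rotate(0, -90), rotate(0, -90), rotate(1, -90)

from: joint angles (θ0=90°, θ1=270°, θ2=270°)
step 1 (rotate(0, -90)): joint angles (θ0=0°, θ1=270°, θ2=270°)
step 2 (rotate(0, -90)): joint angles (θ0=270°, θ1=270°, θ2=270°)
step 3 (rotate(1, -90)): joint angles (θ0=270°, θ1=180°, θ2=270°)
shorter routes all fall short; 3 is best.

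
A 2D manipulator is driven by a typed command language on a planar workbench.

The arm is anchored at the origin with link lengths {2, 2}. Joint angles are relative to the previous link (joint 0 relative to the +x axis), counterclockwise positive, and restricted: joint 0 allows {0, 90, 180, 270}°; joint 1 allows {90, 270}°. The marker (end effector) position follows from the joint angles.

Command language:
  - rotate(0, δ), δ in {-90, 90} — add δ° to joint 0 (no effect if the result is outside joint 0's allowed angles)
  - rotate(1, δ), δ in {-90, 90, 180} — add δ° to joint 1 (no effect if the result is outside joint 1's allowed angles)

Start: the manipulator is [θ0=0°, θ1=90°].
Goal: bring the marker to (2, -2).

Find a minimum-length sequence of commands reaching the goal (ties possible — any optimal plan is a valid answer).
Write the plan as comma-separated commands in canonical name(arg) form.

rotate(0, -90)

start: [θ0=0°, θ1=90°]
[1] after rotate(0, -90): [θ0=270°, θ1=90°]
no 0-step plan works, so 1 is optimal.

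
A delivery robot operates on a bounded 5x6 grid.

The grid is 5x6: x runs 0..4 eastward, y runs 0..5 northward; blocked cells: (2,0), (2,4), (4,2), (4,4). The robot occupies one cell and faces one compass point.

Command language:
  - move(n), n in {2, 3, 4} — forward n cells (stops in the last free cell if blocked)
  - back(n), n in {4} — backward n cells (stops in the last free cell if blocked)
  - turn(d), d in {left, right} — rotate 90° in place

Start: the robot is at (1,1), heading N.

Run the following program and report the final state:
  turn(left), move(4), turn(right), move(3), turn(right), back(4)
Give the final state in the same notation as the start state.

begin: at (1,1), heading N
[1] after turn(left): at (1,1), heading W
[2] after move(4): at (0,1), heading W
[3] after turn(right): at (0,1), heading N
[4] after move(3): at (0,4), heading N
[5] after turn(right): at (0,4), heading E
[6] after back(4): at (0,4), heading E

at (0,4), heading E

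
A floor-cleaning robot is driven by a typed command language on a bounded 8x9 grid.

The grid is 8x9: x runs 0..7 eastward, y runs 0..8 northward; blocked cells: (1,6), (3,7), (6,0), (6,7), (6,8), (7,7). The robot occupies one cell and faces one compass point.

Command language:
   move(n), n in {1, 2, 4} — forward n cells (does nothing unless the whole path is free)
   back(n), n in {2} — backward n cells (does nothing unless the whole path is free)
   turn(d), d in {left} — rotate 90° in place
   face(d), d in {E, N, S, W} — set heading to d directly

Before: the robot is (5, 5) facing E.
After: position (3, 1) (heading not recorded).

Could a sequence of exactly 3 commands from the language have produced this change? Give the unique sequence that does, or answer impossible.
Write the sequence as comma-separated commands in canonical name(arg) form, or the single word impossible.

back(2), face(S), move(4)

key: running move(4) before back(2) would end elsewhere — order is forced
t0: (5, 5) facing E
1. back(2) → (3, 5) facing E
2. face(S) → (3, 5) facing S
3. move(4) → (3, 1) facing S
no rival 3-sequence matches.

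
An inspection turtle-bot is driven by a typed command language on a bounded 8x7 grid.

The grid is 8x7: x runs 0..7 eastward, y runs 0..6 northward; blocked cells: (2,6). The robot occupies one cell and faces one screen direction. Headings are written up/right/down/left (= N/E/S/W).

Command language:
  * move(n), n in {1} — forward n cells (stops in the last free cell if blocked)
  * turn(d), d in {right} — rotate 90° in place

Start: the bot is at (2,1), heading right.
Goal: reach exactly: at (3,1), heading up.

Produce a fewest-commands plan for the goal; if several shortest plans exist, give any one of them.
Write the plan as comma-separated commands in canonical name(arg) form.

move(1), turn(right), turn(right), turn(right)

initial: at (2,1), heading right
[1] after move(1): at (3,1), heading right
[2] after turn(right): at (3,1), heading down
[3] after turn(right): at (3,1), heading left
[4] after turn(right): at (3,1), heading up
nothing shorter than 4 reaches the goal.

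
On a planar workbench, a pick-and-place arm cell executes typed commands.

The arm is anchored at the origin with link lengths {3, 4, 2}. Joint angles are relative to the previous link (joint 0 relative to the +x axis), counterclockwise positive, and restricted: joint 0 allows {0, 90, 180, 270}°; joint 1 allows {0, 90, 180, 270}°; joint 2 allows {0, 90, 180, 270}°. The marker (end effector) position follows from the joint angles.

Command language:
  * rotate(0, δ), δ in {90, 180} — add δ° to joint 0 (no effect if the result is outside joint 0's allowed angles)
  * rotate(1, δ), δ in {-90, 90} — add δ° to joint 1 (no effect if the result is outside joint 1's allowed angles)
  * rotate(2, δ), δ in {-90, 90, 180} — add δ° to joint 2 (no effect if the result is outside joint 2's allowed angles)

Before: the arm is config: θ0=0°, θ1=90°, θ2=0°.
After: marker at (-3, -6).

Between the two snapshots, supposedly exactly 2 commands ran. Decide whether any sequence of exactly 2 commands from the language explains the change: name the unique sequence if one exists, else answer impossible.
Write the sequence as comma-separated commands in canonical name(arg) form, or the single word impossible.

start: config: θ0=0°, θ1=90°, θ2=0°
t=1 rotate(0, 90) ⇒ config: θ0=90°, θ1=90°, θ2=0°
t=2 rotate(0, 90) ⇒ config: θ0=180°, θ1=90°, θ2=0°
no other 2-command option fits: unique.

rotate(0, 90), rotate(0, 90)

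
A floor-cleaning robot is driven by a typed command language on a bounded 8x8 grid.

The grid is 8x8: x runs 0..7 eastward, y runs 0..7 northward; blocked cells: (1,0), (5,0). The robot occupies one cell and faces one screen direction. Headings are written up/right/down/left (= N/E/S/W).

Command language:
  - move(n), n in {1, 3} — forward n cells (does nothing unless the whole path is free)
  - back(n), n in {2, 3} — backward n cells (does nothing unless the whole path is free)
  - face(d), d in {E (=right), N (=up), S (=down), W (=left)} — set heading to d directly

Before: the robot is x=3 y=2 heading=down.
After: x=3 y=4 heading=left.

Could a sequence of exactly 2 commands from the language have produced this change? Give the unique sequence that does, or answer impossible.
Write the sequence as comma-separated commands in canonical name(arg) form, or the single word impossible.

back(2), face(W)

key: position moved to (3,4) AND the heading swung to W — translation plus rotation needed
t0: x=3 y=2 heading=down
step 1 (back(2)): x=3 y=4 heading=down
step 2 (face(W)): x=3 y=4 heading=left
no other 2-command option fits: unique.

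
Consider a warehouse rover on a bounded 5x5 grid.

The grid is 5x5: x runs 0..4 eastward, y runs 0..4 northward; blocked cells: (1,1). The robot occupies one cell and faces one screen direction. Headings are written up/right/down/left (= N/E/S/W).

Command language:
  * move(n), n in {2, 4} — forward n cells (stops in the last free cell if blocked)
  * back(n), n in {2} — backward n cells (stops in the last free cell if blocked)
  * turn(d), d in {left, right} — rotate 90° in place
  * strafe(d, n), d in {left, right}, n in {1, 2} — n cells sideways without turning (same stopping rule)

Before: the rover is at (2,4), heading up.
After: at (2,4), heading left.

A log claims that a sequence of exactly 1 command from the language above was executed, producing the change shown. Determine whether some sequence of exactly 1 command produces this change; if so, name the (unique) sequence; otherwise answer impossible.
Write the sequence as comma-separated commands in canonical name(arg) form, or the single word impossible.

key: parked at (2,4) the whole time — nothing moves the robot
initial: at (2,4), heading up
t=1 turn(left) ⇒ at (2,4), heading left
no other 1-command option fits: unique.

turn(left)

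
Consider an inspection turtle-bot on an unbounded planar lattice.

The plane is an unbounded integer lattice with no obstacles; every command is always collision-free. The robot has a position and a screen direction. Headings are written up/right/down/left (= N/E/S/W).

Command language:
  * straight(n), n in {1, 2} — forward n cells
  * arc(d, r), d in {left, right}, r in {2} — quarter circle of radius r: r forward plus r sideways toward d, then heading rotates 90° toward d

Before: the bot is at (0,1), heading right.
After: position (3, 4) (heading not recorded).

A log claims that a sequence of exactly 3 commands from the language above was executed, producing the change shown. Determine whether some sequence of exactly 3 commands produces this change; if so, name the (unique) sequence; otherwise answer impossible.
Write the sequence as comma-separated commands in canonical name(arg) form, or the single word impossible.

initial: at (0,1), heading right
1. straight(1) → at (1,1), heading right
2. arc(left, 2) → at (3,3), heading up
3. straight(1) → at (3,4), heading up
uniquely the one of 64 3-step routes that fits.

straight(1), arc(left, 2), straight(1)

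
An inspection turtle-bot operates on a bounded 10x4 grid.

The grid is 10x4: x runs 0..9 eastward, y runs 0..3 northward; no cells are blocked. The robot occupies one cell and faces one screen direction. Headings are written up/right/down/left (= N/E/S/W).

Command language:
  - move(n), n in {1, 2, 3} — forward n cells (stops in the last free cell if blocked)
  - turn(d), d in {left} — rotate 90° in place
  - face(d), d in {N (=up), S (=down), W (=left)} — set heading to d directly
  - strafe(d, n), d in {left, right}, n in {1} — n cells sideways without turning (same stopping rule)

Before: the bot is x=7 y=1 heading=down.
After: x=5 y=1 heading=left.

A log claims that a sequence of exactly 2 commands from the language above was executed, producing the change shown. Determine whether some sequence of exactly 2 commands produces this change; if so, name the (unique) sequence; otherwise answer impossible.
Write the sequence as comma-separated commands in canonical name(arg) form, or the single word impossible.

key: position moved to (5,1) AND the heading swung to W — translation plus rotation needed
begin: x=7 y=1 heading=down
t=1 face(W) ⇒ x=7 y=1 heading=left
t=2 move(2) ⇒ x=5 y=1 heading=left
no other 2-command option fits: unique.

face(W), move(2)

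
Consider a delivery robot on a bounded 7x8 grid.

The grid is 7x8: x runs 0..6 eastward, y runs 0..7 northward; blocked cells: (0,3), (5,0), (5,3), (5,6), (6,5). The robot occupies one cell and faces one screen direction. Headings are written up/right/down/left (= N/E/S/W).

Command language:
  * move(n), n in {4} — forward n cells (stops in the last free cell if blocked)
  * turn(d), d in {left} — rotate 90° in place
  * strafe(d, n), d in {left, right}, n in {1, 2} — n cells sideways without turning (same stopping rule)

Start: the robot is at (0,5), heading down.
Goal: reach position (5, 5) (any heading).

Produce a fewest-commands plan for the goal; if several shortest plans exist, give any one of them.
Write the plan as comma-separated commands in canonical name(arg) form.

from: at (0,5), heading down
1. turn(left) → at (0,5), heading right
2. move(4) → at (4,5), heading right
3. move(4) → at (5,5), heading right
nothing shorter than 3 reaches the goal.

turn(left), move(4), move(4)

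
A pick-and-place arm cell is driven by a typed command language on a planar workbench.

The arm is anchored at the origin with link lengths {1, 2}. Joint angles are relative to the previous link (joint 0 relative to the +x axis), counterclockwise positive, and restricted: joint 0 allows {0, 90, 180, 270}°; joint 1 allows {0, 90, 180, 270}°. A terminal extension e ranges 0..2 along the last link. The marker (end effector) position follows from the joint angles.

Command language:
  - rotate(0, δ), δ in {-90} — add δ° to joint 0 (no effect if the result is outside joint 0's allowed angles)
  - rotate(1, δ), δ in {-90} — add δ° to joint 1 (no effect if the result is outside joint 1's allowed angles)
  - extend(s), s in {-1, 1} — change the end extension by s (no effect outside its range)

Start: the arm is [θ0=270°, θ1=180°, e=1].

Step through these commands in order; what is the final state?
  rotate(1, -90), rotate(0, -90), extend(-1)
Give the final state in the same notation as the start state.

[θ0=180°, θ1=90°, e=0]

from: [θ0=270°, θ1=180°, e=1]
step 1 (rotate(1, -90)): [θ0=270°, θ1=90°, e=1]
step 2 (rotate(0, -90)): [θ0=180°, θ1=90°, e=1]
step 3 (extend(-1)): [θ0=180°, θ1=90°, e=0]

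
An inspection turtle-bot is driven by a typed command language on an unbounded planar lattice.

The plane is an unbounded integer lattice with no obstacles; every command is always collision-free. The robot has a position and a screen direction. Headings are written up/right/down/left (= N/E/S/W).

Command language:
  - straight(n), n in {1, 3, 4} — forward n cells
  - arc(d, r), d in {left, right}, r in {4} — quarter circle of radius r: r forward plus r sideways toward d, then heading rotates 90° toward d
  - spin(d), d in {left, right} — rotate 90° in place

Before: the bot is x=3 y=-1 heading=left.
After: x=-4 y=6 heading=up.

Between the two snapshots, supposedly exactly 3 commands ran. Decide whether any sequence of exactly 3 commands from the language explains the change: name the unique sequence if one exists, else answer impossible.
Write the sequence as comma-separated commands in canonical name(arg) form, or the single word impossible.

key: cell and facing (now N) both changed — the 3 commands mix motion and turning
t0: x=3 y=-1 heading=left
t=1 straight(3) ⇒ x=0 y=-1 heading=left
t=2 arc(right, 4) ⇒ x=-4 y=3 heading=up
t=3 straight(3) ⇒ x=-4 y=6 heading=up
uniquely the one of 343 3-step routes that fits.

straight(3), arc(right, 4), straight(3)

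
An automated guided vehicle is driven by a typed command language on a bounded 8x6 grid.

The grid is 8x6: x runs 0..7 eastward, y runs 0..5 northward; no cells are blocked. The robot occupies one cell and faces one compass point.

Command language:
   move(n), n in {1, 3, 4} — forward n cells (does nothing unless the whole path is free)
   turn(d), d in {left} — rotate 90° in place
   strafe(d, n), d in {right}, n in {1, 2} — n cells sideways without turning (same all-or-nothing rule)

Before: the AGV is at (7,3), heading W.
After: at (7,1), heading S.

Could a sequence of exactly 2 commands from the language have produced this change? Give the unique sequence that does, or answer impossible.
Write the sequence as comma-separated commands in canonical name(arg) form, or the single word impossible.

no 2-step route produces this change.

impossible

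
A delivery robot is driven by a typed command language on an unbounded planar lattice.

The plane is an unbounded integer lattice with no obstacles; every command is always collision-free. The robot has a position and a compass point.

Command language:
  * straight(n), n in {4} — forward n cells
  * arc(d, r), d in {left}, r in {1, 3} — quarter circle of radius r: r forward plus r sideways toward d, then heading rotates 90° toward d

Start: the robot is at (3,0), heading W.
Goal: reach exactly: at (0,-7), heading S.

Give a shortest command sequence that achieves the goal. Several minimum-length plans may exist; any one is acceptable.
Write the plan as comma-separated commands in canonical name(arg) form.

from: at (3,0), heading W
[1] after arc(left, 3): at (0,-3), heading S
[2] after straight(4): at (0,-7), heading S
nothing shorter than 2 reaches the goal.

arc(left, 3), straight(4)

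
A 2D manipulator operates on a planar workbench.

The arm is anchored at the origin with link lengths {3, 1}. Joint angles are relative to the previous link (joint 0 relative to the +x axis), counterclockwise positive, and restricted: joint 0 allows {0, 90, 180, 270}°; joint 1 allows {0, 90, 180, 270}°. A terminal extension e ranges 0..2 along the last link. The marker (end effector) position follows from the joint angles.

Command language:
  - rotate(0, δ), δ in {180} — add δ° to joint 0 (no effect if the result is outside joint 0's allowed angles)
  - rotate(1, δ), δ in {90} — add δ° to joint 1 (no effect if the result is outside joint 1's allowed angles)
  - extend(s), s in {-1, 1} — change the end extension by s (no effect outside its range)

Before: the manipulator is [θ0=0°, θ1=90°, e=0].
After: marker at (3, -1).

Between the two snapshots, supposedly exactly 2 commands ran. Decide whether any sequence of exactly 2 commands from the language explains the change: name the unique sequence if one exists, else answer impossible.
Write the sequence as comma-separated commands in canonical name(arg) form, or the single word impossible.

begin: [θ0=0°, θ1=90°, e=0]
t=1 rotate(1, 90) ⇒ [θ0=0°, θ1=180°, e=0]
t=2 rotate(1, 90) ⇒ [θ0=0°, θ1=270°, e=0]
no rival 2-sequence matches.

rotate(1, 90), rotate(1, 90)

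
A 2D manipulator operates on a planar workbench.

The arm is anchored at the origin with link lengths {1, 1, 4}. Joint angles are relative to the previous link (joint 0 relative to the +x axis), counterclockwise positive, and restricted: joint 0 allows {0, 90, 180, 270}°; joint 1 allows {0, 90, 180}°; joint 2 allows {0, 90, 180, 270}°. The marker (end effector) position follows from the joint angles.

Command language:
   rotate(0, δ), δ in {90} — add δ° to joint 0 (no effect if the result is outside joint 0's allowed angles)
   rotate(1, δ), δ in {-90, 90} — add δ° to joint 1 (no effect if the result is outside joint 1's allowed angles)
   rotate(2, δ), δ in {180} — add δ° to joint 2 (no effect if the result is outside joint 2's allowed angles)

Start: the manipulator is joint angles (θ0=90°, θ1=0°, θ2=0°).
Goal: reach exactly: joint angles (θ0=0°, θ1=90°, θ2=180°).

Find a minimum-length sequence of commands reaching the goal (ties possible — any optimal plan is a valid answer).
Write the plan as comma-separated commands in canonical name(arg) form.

t0: joint angles (θ0=90°, θ1=0°, θ2=0°)
step 1 (rotate(2, 180)): joint angles (θ0=90°, θ1=0°, θ2=180°)
step 2 (rotate(0, 90)): joint angles (θ0=180°, θ1=0°, θ2=180°)
step 3 (rotate(0, 90)): joint angles (θ0=270°, θ1=0°, θ2=180°)
step 4 (rotate(0, 90)): joint angles (θ0=0°, θ1=0°, θ2=180°)
step 5 (rotate(1, 90)): joint angles (θ0=0°, θ1=90°, θ2=180°)
shorter routes all fall short; 5 is best.

rotate(2, 180), rotate(0, 90), rotate(0, 90), rotate(0, 90), rotate(1, 90)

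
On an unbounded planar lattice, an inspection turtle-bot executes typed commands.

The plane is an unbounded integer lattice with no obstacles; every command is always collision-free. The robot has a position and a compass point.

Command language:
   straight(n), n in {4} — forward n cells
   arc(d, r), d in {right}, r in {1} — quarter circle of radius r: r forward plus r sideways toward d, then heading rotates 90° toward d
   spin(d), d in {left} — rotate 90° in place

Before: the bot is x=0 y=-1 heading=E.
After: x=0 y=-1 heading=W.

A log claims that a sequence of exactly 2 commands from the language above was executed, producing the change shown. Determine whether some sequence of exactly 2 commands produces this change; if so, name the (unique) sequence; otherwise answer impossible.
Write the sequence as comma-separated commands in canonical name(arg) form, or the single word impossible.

key: parked at (0,-1) the whole time — nothing moves the robot
t0: x=0 y=-1 heading=E
step 1 (spin(left)): x=0 y=-1 heading=N
step 2 (spin(left)): x=0 y=-1 heading=W
all 9 alternatives checked — unique.

spin(left), spin(left)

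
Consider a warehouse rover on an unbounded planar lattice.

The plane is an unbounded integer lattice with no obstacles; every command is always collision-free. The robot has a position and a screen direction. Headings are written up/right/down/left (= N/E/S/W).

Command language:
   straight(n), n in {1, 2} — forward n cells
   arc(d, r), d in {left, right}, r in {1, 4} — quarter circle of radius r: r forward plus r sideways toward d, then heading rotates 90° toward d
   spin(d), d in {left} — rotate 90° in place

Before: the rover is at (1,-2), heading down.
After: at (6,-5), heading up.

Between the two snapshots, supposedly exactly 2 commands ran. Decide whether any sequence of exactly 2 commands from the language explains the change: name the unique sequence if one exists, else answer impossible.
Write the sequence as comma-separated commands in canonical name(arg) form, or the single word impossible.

arc(left, 4), arc(left, 1)

key: position moved to (6,-5) AND the heading swung to N — translation plus rotation needed
begin: at (1,-2), heading down
1. arc(left, 4) → at (5,-6), heading right
2. arc(left, 1) → at (6,-5), heading up
all 49 alternatives checked — unique.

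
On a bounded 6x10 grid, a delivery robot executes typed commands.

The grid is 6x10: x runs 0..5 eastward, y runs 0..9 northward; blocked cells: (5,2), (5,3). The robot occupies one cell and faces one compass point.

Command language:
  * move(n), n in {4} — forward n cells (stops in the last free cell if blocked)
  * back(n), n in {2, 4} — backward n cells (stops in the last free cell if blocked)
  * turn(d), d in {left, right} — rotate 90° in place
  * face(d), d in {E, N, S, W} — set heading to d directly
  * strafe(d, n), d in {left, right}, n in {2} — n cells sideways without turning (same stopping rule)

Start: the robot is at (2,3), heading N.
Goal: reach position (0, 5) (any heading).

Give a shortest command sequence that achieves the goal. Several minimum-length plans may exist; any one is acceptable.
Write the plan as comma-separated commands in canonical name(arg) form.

face(S), back(2), strafe(right, 2)

start: at (2,3), heading N
1. face(S) → at (2,3), heading S
2. back(2) → at (2,5), heading S
3. strafe(right, 2) → at (0,5), heading S
minimal: 3 command(s), checked below 3.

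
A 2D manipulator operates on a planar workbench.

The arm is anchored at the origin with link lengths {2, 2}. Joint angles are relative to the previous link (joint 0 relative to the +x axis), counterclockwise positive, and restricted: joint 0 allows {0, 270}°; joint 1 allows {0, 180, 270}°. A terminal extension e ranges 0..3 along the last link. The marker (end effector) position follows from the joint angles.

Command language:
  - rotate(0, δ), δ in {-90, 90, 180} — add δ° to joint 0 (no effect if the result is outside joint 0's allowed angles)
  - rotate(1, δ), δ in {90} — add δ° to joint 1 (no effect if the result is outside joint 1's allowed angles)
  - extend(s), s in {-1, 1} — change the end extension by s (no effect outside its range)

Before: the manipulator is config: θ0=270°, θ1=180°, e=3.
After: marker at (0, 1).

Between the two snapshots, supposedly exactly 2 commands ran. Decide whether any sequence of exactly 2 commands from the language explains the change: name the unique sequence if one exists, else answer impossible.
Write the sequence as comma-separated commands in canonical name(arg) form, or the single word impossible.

start: config: θ0=270°, θ1=180°, e=3
t=1 extend(-1) ⇒ config: θ0=270°, θ1=180°, e=2
t=2 extend(-1) ⇒ config: θ0=270°, θ1=180°, e=1
no other 2-command option fits: unique.

extend(-1), extend(-1)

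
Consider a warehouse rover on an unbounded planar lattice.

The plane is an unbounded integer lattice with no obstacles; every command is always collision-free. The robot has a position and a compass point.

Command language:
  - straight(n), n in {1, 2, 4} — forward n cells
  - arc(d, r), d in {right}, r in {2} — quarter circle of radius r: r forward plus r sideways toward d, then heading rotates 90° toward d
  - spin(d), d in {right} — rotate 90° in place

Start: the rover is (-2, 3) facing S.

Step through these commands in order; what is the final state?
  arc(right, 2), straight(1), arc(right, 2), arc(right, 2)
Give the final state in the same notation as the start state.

(-5, 5) facing E

t0: (-2, 3) facing S
t=1 arc(right, 2) ⇒ (-4, 1) facing W
t=2 straight(1) ⇒ (-5, 1) facing W
t=3 arc(right, 2) ⇒ (-7, 3) facing N
t=4 arc(right, 2) ⇒ (-5, 5) facing E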